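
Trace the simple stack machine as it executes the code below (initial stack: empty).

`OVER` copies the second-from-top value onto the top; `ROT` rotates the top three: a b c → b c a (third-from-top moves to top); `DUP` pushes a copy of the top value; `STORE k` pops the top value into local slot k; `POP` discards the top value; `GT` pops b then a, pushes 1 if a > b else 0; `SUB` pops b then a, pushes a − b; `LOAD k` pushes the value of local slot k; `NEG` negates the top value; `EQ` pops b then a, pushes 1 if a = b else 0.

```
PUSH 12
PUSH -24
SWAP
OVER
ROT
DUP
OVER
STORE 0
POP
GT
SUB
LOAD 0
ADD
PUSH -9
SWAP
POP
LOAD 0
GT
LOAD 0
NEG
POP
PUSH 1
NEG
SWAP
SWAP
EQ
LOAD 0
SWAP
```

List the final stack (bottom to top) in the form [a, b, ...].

PUSH 12  -> 12
PUSH -24 -> 12 -24
SWAP     -> -24 12
OVER     -> -24 12 -24
ROT      -> 12 -24 -24
DUP      -> 12 -24 -24 -24
OVER     -> 12 -24 -24 -24 -24
STORE 0  -> 12 -24 -24 -24
POP      -> 12 -24 -24
GT       -> 12 0
SUB      -> 12
LOAD 0   -> 12 -24
ADD      -> -12
PUSH -9  -> -12 -9
SWAP     -> -9 -12
POP      -> -9
LOAD 0   -> -9 -24
GT       -> 1
LOAD 0   -> 1 -24
NEG      -> 1 24
POP      -> 1
PUSH 1   -> 1 1
NEG      -> 1 -1
SWAP     -> -1 1
SWAP     -> 1 -1
EQ       -> 0
LOAD 0   -> 0 -24
SWAP     -> -24 0

[-24, 0]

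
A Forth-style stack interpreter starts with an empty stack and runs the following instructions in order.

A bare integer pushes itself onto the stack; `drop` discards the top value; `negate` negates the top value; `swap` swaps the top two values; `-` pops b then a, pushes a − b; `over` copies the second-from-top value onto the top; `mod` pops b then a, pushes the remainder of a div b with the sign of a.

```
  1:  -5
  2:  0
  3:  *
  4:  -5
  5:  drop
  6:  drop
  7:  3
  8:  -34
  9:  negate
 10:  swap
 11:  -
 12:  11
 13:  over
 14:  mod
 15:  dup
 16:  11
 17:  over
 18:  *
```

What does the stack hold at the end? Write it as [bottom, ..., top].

-5     : -5
0      : -5 0
*      : 0
-5     : 0 -5
drop   : 0
drop   : (empty)
3      : 3
-34    : 3 -34
negate : 3 34
swap   : 34 3
-      : 31
11     : 31 11
over   : 31 11 31
mod    : 31 11
dup    : 31 11 11
11     : 31 11 11 11
over   : 31 11 11 11 11
*      : 31 11 11 121

[31, 11, 11, 121]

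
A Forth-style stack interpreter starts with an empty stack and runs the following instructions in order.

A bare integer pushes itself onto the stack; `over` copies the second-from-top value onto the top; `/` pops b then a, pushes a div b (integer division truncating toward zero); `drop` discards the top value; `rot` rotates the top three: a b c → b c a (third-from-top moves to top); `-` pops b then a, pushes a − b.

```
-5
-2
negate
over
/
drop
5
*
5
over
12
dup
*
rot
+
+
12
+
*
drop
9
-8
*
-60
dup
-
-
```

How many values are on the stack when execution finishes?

-5     -> [-5]
-2     -> [-5, -2]
negate -> [-5, 2]
over   -> [-5, 2, -5]
/      -> [-5, 0]
drop   -> [-5]
5      -> [-5, 5]
*      -> [-25]
5      -> [-25, 5]
over   -> [-25, 5, -25]
12     -> [-25, 5, -25, 12]
dup    -> [-25, 5, -25, 12, 12]
*      -> [-25, 5, -25, 144]
rot    -> [-25, -25, 144, 5]
+      -> [-25, -25, 149]
+      -> [-25, 124]
12     -> [-25, 124, 12]
+      -> [-25, 136]
*      -> [-3400]
drop   -> []
9      -> [9]
-8     -> [9, -8]
*      -> [-72]
-60    -> [-72, -60]
dup    -> [-72, -60, -60]
-      -> [-72, 0]
-      -> [-72]

1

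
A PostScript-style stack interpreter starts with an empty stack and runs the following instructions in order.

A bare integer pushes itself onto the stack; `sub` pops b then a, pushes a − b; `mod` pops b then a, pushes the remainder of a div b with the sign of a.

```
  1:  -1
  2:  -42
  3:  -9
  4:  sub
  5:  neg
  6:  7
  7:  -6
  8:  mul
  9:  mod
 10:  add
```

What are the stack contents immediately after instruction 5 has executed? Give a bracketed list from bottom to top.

-1  → [-1]
-42 → [-1, -42]
-9  → [-1, -42, -9]
sub → [-1, -33]
neg → [-1, 33]

[-1, 33]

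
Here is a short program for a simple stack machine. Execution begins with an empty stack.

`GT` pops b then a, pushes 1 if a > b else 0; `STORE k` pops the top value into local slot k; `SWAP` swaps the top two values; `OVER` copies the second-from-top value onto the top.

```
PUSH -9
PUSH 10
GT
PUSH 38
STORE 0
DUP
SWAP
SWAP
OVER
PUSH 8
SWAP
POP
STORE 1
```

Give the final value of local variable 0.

38

PUSH -9 : -9
PUSH 10 : -9 10
GT      : 0
PUSH 38 : 0 38
STORE 0 : 0
DUP     : 0 0
SWAP    : 0 0
SWAP    : 0 0
OVER    : 0 0 0
PUSH 8  : 0 0 0 8
SWAP    : 0 0 8 0
POP     : 0 0 8
STORE 1 : 0 0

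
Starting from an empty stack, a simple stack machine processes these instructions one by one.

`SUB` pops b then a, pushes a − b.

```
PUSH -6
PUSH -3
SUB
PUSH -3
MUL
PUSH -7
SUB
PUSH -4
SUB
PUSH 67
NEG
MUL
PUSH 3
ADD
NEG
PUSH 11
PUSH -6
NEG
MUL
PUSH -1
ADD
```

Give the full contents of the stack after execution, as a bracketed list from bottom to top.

PUSH -6 → -6
PUSH -3 → -6 -3
SUB     → -3
PUSH -3 → -3 -3
MUL     → 9
PUSH -7 → 9 -7
SUB     → 16
PUSH -4 → 16 -4
SUB     → 20
PUSH 67 → 20 67
NEG     → 20 -67
MUL     → -1340
PUSH 3  → -1340 3
ADD     → -1337
NEG     → 1337
PUSH 11 → 1337 11
PUSH -6 → 1337 11 -6
NEG     → 1337 11 6
MUL     → 1337 66
PUSH -1 → 1337 66 -1
ADD     → 1337 65

[1337, 65]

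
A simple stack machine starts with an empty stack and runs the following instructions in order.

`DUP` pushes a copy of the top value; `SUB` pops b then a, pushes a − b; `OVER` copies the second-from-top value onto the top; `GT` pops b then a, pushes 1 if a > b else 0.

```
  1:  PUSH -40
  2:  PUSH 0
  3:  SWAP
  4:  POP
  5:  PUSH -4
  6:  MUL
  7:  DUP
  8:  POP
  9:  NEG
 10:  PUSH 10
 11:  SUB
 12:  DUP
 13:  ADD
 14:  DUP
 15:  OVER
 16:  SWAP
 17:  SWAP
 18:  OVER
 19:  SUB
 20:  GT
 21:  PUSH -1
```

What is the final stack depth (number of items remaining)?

PUSH -40  [-40]
PUSH 0    [-40, 0]
SWAP      [0, -40]
POP       [0]
PUSH -4   [0, -4]
MUL       [0]
DUP       [0, 0]
POP       [0]
NEG       [0]
PUSH 10   [0, 10]
SUB       [-10]
DUP       [-10, -10]
ADD       [-20]
DUP       [-20, -20]
OVER      [-20, -20, -20]
SWAP      [-20, -20, -20]
SWAP      [-20, -20, -20]
OVER      [-20, -20, -20, -20]
SUB       [-20, -20, 0]
GT        [-20, 0]
PUSH -1   [-20, 0, -1]

3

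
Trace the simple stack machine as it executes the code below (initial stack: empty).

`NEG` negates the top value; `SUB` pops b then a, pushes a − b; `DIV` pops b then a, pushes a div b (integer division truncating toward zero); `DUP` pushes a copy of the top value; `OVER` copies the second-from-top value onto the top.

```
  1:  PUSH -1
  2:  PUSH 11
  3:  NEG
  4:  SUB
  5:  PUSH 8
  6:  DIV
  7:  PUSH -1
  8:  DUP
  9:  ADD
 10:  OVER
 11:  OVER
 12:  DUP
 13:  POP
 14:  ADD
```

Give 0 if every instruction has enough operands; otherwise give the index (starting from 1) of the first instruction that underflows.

PUSH -1  -1
PUSH 11  -1 11
NEG      -1 -11
SUB      10
PUSH 8   10 8
DIV      1
PUSH -1  1 -1
DUP      1 -1 -1
ADD      1 -2
OVER     1 -2 1
OVER     1 -2 1 -2
DUP      1 -2 1 -2 -2
POP      1 -2 1 -2
ADD      1 -2 -1

0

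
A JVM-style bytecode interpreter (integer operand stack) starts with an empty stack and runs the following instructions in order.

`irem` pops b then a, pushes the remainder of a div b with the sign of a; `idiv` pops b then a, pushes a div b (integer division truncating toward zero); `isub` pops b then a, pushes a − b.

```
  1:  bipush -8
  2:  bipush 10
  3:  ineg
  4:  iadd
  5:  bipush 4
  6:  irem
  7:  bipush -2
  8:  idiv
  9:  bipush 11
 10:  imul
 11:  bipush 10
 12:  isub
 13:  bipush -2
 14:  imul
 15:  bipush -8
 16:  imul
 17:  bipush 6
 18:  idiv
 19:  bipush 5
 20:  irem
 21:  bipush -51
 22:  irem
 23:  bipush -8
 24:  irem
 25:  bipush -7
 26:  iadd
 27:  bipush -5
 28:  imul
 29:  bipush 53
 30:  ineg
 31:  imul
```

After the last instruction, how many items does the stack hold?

1

bipush -8  → -8
bipush 10  → -8 10
ineg       → -8 -10
iadd       → -18
bipush 4   → -18 4
irem       → -2
bipush -2  → -2 -2
idiv       → 1
bipush 11  → 1 11
imul       → 11
bipush 10  → 11 10
isub       → 1
bipush -2  → 1 -2
imul       → -2
bipush -8  → -2 -8
imul       → 16
bipush 6   → 16 6
idiv       → 2
bipush 5   → 2 5
irem       → 2
bipush -51 → 2 -51
irem       → 2
bipush -8  → 2 -8
irem       → 2
bipush -7  → 2 -7
iadd       → -5
bipush -5  → -5 -5
imul       → 25
bipush 53  → 25 53
ineg       → 25 -53
imul       → -1325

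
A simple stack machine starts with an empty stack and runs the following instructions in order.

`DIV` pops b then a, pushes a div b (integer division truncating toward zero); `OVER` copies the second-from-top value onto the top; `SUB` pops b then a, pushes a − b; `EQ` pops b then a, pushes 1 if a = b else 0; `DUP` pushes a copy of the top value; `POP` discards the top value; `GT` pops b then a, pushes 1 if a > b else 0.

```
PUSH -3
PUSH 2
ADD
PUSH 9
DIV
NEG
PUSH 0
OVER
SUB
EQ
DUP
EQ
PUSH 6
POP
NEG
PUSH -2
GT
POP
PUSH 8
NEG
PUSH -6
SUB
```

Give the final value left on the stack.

-2

PUSH -3  [-3]
PUSH 2   [-3, 2]
ADD      [-1]
PUSH 9   [-1, 9]
DIV      [0]
NEG      [0]
PUSH 0   [0, 0]
OVER     [0, 0, 0]
SUB      [0, 0]
EQ       [1]
DUP      [1, 1]
EQ       [1]
PUSH 6   [1, 6]
POP      [1]
NEG      [-1]
PUSH -2  [-1, -2]
GT       [1]
POP      []
PUSH 8   [8]
NEG      [-8]
PUSH -6  [-8, -6]
SUB      [-2]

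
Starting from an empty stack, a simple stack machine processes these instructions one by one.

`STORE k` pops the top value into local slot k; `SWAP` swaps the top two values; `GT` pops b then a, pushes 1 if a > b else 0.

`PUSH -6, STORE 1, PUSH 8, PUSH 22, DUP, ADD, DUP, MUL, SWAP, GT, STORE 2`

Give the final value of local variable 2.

1

PUSH -6 → -6
STORE 1 → (empty)
PUSH 8  → 8
PUSH 22 → 8 22
DUP     → 8 22 22
ADD     → 8 44
DUP     → 8 44 44
MUL     → 8 1936
SWAP    → 1936 8
GT      → 1
STORE 2 → (empty)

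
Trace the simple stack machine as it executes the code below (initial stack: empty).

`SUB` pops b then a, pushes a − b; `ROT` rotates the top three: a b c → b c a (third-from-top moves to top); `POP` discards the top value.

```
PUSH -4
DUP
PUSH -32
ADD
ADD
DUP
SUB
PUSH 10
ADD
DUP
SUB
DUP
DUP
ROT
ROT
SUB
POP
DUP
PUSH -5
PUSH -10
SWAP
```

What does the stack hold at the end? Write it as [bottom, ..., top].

[0, 0, -10, -5]

PUSH -4  : -4
DUP      : -4 -4
PUSH -32 : -4 -4 -32
ADD      : -4 -36
ADD      : -40
DUP      : -40 -40
SUB      : 0
PUSH 10  : 0 10
ADD      : 10
DUP      : 10 10
SUB      : 0
DUP      : 0 0
DUP      : 0 0 0
ROT      : 0 0 0
ROT      : 0 0 0
SUB      : 0 0
POP      : 0
DUP      : 0 0
PUSH -5  : 0 0 -5
PUSH -10 : 0 0 -5 -10
SWAP     : 0 0 -10 -5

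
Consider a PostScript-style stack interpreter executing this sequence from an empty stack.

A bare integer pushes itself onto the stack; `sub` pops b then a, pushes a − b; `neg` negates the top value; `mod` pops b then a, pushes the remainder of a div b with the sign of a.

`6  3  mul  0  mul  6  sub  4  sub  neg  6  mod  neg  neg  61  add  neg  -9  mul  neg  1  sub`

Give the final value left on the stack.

6    6
3    6 3
mul  18
0    18 0
mul  0
6    0 6
sub  -6
4    -6 4
sub  -10
neg  10
6    10 6
mod  4
neg  -4
neg  4
61   4 61
add  65
neg  -65
-9   -65 -9
mul  585
neg  -585
1    -585 1
sub  -586

-586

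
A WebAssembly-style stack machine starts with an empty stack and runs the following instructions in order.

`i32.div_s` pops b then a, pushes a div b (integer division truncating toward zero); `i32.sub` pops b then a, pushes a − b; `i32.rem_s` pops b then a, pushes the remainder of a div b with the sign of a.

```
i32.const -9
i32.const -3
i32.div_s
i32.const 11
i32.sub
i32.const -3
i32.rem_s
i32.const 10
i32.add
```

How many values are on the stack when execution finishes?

1

i32.const -9 → -9
i32.const -3 → -9 -3
i32.div_s    → 3
i32.const 11 → 3 11
i32.sub      → -8
i32.const -3 → -8 -3
i32.rem_s    → -2
i32.const 10 → -2 10
i32.add      → 8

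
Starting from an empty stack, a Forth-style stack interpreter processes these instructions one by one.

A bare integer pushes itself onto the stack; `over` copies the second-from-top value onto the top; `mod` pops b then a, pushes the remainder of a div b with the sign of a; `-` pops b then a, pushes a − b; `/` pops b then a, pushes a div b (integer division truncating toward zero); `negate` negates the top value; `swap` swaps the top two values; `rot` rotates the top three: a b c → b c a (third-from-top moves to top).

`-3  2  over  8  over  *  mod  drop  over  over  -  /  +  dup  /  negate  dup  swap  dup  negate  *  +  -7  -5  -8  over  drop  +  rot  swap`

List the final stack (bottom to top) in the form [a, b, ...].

[-7, -2, -13]

-3     -> [-3]
2      -> [-3, 2]
over   -> [-3, 2, -3]
8      -> [-3, 2, -3, 8]
over   -> [-3, 2, -3, 8, -3]
*      -> [-3, 2, -3, -24]
mod    -> [-3, 2, -3]
drop   -> [-3, 2]
over   -> [-3, 2, -3]
over   -> [-3, 2, -3, 2]
-      -> [-3, 2, -5]
/      -> [-3, 0]
+      -> [-3]
dup    -> [-3, -3]
/      -> [1]
negate -> [-1]
dup    -> [-1, -1]
swap   -> [-1, -1]
dup    -> [-1, -1, -1]
negate -> [-1, -1, 1]
*      -> [-1, -1]
+      -> [-2]
-7     -> [-2, -7]
-5     -> [-2, -7, -5]
-8     -> [-2, -7, -5, -8]
over   -> [-2, -7, -5, -8, -5]
drop   -> [-2, -7, -5, -8]
+      -> [-2, -7, -13]
rot    -> [-7, -13, -2]
swap   -> [-7, -2, -13]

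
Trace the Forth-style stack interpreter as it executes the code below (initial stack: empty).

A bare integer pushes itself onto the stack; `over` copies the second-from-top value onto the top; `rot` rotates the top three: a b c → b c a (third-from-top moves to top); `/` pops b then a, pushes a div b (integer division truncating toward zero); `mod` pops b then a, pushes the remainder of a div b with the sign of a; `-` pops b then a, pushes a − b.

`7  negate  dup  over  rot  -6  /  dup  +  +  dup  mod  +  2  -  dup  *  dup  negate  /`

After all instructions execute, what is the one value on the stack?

7      : 7
negate : -7
dup    : -7 -7
over   : -7 -7 -7
rot    : -7 -7 -7
-6     : -7 -7 -7 -6
/      : -7 -7 1
dup    : -7 -7 1 1
+      : -7 -7 2
+      : -7 -5
dup    : -7 -5 -5
mod    : -7 0
+      : -7
2      : -7 2
-      : -9
dup    : -9 -9
*      : 81
dup    : 81 81
negate : 81 -81
/      : -1

-1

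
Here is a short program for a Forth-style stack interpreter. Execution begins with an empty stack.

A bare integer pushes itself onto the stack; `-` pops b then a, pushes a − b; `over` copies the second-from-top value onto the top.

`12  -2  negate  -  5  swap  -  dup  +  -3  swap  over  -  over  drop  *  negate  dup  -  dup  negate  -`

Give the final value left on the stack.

12     → [12]
-2     → [12, -2]
negate → [12, 2]
-      → [10]
5      → [10, 5]
swap   → [5, 10]
-      → [-5]
dup    → [-5, -5]
+      → [-10]
-3     → [-10, -3]
swap   → [-3, -10]
over   → [-3, -10, -3]
-      → [-3, -7]
over   → [-3, -7, -3]
drop   → [-3, -7]
*      → [21]
negate → [-21]
dup    → [-21, -21]
-      → [0]
dup    → [0, 0]
negate → [0, 0]
-      → [0]

0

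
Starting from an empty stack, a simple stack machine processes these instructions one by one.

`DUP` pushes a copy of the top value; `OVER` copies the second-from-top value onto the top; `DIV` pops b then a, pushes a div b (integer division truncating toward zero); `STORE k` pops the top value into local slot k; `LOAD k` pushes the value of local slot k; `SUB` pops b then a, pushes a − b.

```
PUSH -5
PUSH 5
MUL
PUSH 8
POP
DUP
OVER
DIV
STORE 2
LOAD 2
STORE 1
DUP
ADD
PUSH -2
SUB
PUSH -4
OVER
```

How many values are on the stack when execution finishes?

PUSH -5  -5
PUSH 5   -5 5
MUL      -25
PUSH 8   -25 8
POP      -25
DUP      -25 -25
OVER     -25 -25 -25
DIV      -25 1
STORE 2  -25
LOAD 2   -25 1
STORE 1  -25
DUP      -25 -25
ADD      -50
PUSH -2  -50 -2
SUB      -48
PUSH -4  -48 -4
OVER     -48 -4 -48

3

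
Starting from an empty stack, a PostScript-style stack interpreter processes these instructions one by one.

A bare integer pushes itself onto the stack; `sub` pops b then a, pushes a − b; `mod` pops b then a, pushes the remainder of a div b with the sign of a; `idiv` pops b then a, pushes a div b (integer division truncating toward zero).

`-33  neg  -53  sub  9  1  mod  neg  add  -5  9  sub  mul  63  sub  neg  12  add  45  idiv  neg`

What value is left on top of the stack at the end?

-33   [-33]
neg   [33]
-53   [33, -53]
sub   [86]
9     [86, 9]
1     [86, 9, 1]
mod   [86, 0]
neg   [86, 0]
add   [86]
-5    [86, -5]
9     [86, -5, 9]
sub   [86, -14]
mul   [-1204]
63    [-1204, 63]
sub   [-1267]
neg   [1267]
12    [1267, 12]
add   [1279]
45    [1279, 45]
idiv  [28]
neg   [-28]

-28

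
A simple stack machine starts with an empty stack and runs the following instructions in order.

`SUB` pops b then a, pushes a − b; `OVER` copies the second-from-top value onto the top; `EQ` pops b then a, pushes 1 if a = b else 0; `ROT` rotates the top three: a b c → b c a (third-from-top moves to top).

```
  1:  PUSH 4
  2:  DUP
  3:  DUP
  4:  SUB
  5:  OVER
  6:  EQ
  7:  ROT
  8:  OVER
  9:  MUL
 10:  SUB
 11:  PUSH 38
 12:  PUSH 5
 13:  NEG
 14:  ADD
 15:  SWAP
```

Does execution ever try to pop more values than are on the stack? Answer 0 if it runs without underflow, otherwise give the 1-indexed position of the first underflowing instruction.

7

PUSH 4 -> 4
DUP    -> 4 4
DUP    -> 4 4 4
SUB    -> 4 0
OVER   -> 4 0 4
EQ     -> 4 0
ROT  — needs 3 operands, stack has 2 → underflow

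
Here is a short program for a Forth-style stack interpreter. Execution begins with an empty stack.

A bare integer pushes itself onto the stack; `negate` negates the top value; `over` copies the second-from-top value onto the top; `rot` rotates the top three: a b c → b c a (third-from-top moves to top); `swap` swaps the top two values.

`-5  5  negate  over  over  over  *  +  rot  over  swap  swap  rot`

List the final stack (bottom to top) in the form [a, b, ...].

[-5, -5, 20, 20]

-5     : [-5]
5      : [-5, 5]
negate : [-5, -5]
over   : [-5, -5, -5]
over   : [-5, -5, -5, -5]
over   : [-5, -5, -5, -5, -5]
*      : [-5, -5, -5, 25]
+      : [-5, -5, 20]
rot    : [-5, 20, -5]
over   : [-5, 20, -5, 20]
swap   : [-5, 20, 20, -5]
swap   : [-5, 20, -5, 20]
rot    : [-5, -5, 20, 20]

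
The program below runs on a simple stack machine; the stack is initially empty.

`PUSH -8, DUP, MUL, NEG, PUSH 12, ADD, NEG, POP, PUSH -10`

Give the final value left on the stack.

-10

PUSH -8  : [-8]
DUP      : [-8, -8]
MUL      : [64]
NEG      : [-64]
PUSH 12  : [-64, 12]
ADD      : [-52]
NEG      : [52]
POP      : []
PUSH -10 : [-10]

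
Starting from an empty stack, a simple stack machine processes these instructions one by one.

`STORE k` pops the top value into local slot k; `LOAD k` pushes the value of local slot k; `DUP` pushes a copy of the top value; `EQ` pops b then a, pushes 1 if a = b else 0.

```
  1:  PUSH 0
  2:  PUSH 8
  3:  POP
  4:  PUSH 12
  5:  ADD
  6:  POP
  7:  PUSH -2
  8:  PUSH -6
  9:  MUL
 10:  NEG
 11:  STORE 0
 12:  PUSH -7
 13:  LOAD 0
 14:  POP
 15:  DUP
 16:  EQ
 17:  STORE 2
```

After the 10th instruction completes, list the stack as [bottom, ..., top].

[-12]

PUSH 0  -> 0
PUSH 8  -> 0 8
POP     -> 0
PUSH 12 -> 0 12
ADD     -> 12
POP     -> (empty)
PUSH -2 -> -2
PUSH -6 -> -2 -6
MUL     -> 12
NEG     -> -12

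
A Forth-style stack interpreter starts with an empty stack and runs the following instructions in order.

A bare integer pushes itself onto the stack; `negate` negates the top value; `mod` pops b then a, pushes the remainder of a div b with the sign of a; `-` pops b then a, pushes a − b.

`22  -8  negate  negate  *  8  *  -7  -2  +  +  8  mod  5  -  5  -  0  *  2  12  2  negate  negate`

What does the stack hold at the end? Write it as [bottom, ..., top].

[0, 2, 12, 2]

22     -> [22]
-8     -> [22, -8]
negate -> [22, 8]
negate -> [22, -8]
*      -> [-176]
8      -> [-176, 8]
*      -> [-1408]
-7     -> [-1408, -7]
-2     -> [-1408, -7, -2]
+      -> [-1408, -9]
+      -> [-1417]
8      -> [-1417, 8]
mod    -> [-1]
5      -> [-1, 5]
-      -> [-6]
5      -> [-6, 5]
-      -> [-11]
0      -> [-11, 0]
*      -> [0]
2      -> [0, 2]
12     -> [0, 2, 12]
2      -> [0, 2, 12, 2]
negate -> [0, 2, 12, -2]
negate -> [0, 2, 12, 2]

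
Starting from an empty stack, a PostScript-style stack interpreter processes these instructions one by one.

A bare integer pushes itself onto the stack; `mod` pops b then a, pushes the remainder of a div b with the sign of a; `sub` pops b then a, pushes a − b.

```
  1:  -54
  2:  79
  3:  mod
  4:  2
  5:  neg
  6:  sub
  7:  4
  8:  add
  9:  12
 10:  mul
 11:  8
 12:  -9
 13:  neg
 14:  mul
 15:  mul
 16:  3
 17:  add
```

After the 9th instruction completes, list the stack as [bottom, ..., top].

[-48, 12]

-54  [-54]
79   [-54, 79]
mod  [-54]
2    [-54, 2]
neg  [-54, -2]
sub  [-52]
4    [-52, 4]
add  [-48]
12   [-48, 12]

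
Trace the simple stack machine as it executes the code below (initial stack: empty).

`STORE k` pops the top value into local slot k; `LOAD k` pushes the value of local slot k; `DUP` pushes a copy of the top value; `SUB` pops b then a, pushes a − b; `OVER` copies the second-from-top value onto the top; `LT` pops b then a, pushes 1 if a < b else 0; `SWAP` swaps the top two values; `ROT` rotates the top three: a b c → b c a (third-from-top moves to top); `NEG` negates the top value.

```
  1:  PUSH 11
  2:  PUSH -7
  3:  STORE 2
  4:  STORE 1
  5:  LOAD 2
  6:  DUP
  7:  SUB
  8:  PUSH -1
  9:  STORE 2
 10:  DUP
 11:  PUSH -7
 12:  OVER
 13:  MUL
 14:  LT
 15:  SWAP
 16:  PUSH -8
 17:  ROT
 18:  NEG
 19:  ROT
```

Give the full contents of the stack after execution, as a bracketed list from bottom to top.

PUSH 11 -> [11]
PUSH -7 -> [11, -7]
STORE 2 -> [11]
STORE 1 -> []
LOAD 2  -> [-7]
DUP     -> [-7, -7]
SUB     -> [0]
PUSH -1 -> [0, -1]
STORE 2 -> [0]
DUP     -> [0, 0]
PUSH -7 -> [0, 0, -7]
OVER    -> [0, 0, -7, 0]
MUL     -> [0, 0, 0]
LT      -> [0, 0]
SWAP    -> [0, 0]
PUSH -8 -> [0, 0, -8]
ROT     -> [0, -8, 0]
NEG     -> [0, -8, 0]
ROT     -> [-8, 0, 0]

[-8, 0, 0]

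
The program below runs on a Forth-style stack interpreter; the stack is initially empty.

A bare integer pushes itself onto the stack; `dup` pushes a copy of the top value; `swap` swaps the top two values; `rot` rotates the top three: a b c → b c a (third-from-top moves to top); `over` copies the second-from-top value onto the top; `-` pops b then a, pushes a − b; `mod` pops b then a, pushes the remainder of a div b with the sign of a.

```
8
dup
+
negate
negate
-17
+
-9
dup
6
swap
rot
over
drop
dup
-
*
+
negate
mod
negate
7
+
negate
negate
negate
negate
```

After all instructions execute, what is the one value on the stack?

8      -> [8]
dup    -> [8, 8]
+      -> [16]
negate -> [-16]
negate -> [16]
-17    -> [16, -17]
+      -> [-1]
-9     -> [-1, -9]
dup    -> [-1, -9, -9]
6      -> [-1, -9, -9, 6]
swap   -> [-1, -9, 6, -9]
rot    -> [-1, 6, -9, -9]
over   -> [-1, 6, -9, -9, -9]
drop   -> [-1, 6, -9, -9]
dup    -> [-1, 6, -9, -9, -9]
-      -> [-1, 6, -9, 0]
*      -> [-1, 6, 0]
+      -> [-1, 6]
negate -> [-1, -6]
mod    -> [-1]
negate -> [1]
7      -> [1, 7]
+      -> [8]
negate -> [-8]
negate -> [8]
negate -> [-8]
negate -> [8]

8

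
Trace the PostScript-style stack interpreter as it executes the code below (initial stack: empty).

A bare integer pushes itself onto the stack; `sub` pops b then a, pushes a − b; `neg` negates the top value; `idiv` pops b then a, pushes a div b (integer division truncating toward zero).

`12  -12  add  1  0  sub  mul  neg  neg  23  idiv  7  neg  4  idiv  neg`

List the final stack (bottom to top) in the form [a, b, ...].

12   -> 12
-12  -> 12 -12
add  -> 0
1    -> 0 1
0    -> 0 1 0
sub  -> 0 1
mul  -> 0
neg  -> 0
neg  -> 0
23   -> 0 23
idiv -> 0
7    -> 0 7
neg  -> 0 -7
4    -> 0 -7 4
idiv -> 0 -1
neg  -> 0 1

[0, 1]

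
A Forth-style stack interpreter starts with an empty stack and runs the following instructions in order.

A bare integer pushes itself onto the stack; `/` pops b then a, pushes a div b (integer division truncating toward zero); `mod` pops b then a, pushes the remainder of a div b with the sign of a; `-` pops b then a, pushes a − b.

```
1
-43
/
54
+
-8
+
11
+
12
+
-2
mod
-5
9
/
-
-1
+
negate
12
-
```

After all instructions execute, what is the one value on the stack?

1      -> [1]
-43    -> [1, -43]
/      -> [0]
54     -> [0, 54]
+      -> [54]
-8     -> [54, -8]
+      -> [46]
11     -> [46, 11]
+      -> [57]
12     -> [57, 12]
+      -> [69]
-2     -> [69, -2]
mod    -> [1]
-5     -> [1, -5]
9      -> [1, -5, 9]
/      -> [1, 0]
-      -> [1]
-1     -> [1, -1]
+      -> [0]
negate -> [0]
12     -> [0, 12]
-      -> [-12]

-12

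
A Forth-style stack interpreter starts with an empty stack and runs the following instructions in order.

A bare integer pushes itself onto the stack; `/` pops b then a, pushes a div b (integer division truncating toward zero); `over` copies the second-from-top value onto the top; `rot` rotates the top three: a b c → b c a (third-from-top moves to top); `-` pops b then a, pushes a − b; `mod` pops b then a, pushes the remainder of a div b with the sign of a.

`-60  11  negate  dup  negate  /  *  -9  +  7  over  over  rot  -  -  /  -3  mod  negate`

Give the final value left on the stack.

-60    -> [-60]
11     -> [-60, 11]
negate -> [-60, -11]
dup    -> [-60, -11, -11]
negate -> [-60, -11, 11]
/      -> [-60, -1]
*      -> [60]
-9     -> [60, -9]
+      -> [51]
7      -> [51, 7]
over   -> [51, 7, 51]
over   -> [51, 7, 51, 7]
rot    -> [51, 51, 7, 7]
-      -> [51, 51, 0]
-      -> [51, 51]
/      -> [1]
-3     -> [1, -3]
mod    -> [1]
negate -> [-1]

-1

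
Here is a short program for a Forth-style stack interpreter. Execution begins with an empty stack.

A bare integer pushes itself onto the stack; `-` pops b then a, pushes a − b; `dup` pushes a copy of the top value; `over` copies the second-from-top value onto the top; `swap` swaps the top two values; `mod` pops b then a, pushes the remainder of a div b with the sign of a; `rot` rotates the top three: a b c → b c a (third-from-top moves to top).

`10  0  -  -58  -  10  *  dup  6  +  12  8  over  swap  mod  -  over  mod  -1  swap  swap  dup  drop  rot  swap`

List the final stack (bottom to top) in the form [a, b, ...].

[680, 8, 686, -1]

10   -> [10]
0    -> [10, 0]
-    -> [10]
-58  -> [10, -58]
-    -> [68]
10   -> [68, 10]
*    -> [680]
dup  -> [680, 680]
6    -> [680, 680, 6]
+    -> [680, 686]
12   -> [680, 686, 12]
8    -> [680, 686, 12, 8]
over -> [680, 686, 12, 8, 12]
swap -> [680, 686, 12, 12, 8]
mod  -> [680, 686, 12, 4]
-    -> [680, 686, 8]
over -> [680, 686, 8, 686]
mod  -> [680, 686, 8]
-1   -> [680, 686, 8, -1]
swap -> [680, 686, -1, 8]
swap -> [680, 686, 8, -1]
dup  -> [680, 686, 8, -1, -1]
drop -> [680, 686, 8, -1]
rot  -> [680, 8, -1, 686]
swap -> [680, 8, 686, -1]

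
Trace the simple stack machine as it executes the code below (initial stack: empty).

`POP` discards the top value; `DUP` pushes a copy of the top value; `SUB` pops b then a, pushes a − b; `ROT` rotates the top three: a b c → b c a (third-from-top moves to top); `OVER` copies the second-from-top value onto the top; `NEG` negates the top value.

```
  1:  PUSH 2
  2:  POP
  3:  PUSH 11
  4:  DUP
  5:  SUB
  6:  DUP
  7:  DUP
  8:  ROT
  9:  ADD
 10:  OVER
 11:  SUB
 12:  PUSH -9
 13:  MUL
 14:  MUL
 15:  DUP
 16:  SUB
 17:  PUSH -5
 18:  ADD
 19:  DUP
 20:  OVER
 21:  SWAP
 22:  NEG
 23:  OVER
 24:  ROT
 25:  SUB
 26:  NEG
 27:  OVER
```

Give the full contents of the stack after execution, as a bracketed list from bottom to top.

PUSH 2  : 2
POP     : (empty)
PUSH 11 : 11
DUP     : 11 11
SUB     : 0
DUP     : 0 0
DUP     : 0 0 0
ROT     : 0 0 0
ADD     : 0 0
OVER    : 0 0 0
SUB     : 0 0
PUSH -9 : 0 0 -9
MUL     : 0 0
MUL     : 0
DUP     : 0 0
SUB     : 0
PUSH -5 : 0 -5
ADD     : -5
DUP     : -5 -5
OVER    : -5 -5 -5
SWAP    : -5 -5 -5
NEG     : -5 -5 5
OVER    : -5 -5 5 -5
ROT     : -5 5 -5 -5
SUB     : -5 5 0
NEG     : -5 5 0
OVER    : -5 5 0 5

[-5, 5, 0, 5]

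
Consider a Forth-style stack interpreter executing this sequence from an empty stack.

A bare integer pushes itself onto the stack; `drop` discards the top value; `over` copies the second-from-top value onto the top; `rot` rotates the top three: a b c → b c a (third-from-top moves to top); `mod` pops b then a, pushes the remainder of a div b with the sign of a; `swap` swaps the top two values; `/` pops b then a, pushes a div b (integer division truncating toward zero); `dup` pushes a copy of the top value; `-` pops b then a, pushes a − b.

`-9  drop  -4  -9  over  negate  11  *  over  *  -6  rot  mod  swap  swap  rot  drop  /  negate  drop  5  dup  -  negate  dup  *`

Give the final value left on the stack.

-9     -> -9
drop   -> (empty)
-4     -> -4
-9     -> -4 -9
over   -> -4 -9 -4
negate -> -4 -9 4
11     -> -4 -9 4 11
*      -> -4 -9 44
over   -> -4 -9 44 -9
*      -> -4 -9 -396
-6     -> -4 -9 -396 -6
rot    -> -4 -396 -6 -9
mod    -> -4 -396 -6
swap   -> -4 -6 -396
swap   -> -4 -396 -6
rot    -> -396 -6 -4
drop   -> -396 -6
/      -> 66
negate -> -66
drop   -> (empty)
5      -> 5
dup    -> 5 5
-      -> 0
negate -> 0
dup    -> 0 0
*      -> 0

0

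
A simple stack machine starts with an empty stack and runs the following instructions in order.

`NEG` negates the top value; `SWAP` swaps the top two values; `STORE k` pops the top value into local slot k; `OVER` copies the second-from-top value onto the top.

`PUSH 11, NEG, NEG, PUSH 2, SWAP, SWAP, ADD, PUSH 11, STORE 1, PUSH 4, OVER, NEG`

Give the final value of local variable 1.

11

PUSH 11 : [11]
NEG     : [-11]
NEG     : [11]
PUSH 2  : [11, 2]
SWAP    : [2, 11]
SWAP    : [11, 2]
ADD     : [13]
PUSH 11 : [13, 11]
STORE 1 : [13]
PUSH 4  : [13, 4]
OVER    : [13, 4, 13]
NEG     : [13, 4, -13]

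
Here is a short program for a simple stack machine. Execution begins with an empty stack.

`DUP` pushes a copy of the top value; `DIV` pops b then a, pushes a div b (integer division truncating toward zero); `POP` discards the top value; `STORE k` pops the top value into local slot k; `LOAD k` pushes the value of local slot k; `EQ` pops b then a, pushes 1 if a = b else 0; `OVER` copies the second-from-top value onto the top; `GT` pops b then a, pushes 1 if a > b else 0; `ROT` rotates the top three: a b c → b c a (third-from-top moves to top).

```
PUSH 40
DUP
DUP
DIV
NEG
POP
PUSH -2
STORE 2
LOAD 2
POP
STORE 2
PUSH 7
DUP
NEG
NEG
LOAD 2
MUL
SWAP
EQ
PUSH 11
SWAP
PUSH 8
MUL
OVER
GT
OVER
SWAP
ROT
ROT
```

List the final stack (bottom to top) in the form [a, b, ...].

PUSH 40  [40]
DUP      [40, 40]
DUP      [40, 40, 40]
DIV      [40, 1]
NEG      [40, -1]
POP      [40]
PUSH -2  [40, -2]
STORE 2  [40]
LOAD 2   [40, -2]
POP      [40]
STORE 2  []
PUSH 7   [7]
DUP      [7, 7]
NEG      [7, -7]
NEG      [7, 7]
LOAD 2   [7, 7, 40]
MUL      [7, 280]
SWAP     [280, 7]
EQ       [0]
PUSH 11  [0, 11]
SWAP     [11, 0]
PUSH 8   [11, 0, 8]
MUL      [11, 0]
OVER     [11, 0, 11]
GT       [11, 0]
OVER     [11, 0, 11]
SWAP     [11, 11, 0]
ROT      [11, 0, 11]
ROT      [0, 11, 11]

[0, 11, 11]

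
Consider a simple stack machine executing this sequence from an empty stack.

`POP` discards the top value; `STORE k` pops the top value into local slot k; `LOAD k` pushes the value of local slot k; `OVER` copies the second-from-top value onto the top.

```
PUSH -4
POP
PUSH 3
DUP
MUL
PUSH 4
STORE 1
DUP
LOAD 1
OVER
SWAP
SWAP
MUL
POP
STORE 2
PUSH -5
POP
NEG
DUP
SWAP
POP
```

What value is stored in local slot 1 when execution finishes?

4

PUSH -4 → [-4]
POP     → []
PUSH 3  → [3]
DUP     → [3, 3]
MUL     → [9]
PUSH 4  → [9, 4]
STORE 1 → [9]
DUP     → [9, 9]
LOAD 1  → [9, 9, 4]
OVER    → [9, 9, 4, 9]
SWAP    → [9, 9, 9, 4]
SWAP    → [9, 9, 4, 9]
MUL     → [9, 9, 36]
POP     → [9, 9]
STORE 2 → [9]
PUSH -5 → [9, -5]
POP     → [9]
NEG     → [-9]
DUP     → [-9, -9]
SWAP    → [-9, -9]
POP     → [-9]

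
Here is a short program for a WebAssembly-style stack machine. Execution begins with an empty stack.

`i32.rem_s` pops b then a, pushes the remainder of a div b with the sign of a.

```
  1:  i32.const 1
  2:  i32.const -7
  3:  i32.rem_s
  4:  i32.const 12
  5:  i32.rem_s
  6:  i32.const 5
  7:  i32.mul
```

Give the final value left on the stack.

5

i32.const 1  : 1
i32.const -7 : 1 -7
i32.rem_s    : 1
i32.const 12 : 1 12
i32.rem_s    : 1
i32.const 5  : 1 5
i32.mul      : 5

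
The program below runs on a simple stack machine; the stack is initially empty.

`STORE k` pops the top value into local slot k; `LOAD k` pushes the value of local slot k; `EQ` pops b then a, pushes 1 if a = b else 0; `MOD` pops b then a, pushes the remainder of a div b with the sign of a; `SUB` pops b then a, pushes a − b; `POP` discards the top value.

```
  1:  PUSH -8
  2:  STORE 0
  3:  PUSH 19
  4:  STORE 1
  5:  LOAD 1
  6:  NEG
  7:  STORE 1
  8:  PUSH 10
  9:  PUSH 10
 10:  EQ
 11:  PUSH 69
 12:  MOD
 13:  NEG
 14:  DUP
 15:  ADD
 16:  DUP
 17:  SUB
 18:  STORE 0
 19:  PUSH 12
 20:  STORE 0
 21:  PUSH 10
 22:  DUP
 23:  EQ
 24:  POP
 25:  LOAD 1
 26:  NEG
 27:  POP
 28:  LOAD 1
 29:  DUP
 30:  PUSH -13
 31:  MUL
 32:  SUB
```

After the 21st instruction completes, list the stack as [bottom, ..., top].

[10]

PUSH -8 → [-8]
STORE 0 → []
PUSH 19 → [19]
STORE 1 → []
LOAD 1  → [19]
NEG     → [-19]
STORE 1 → []
PUSH 10 → [10]
PUSH 10 → [10, 10]
EQ      → [1]
PUSH 69 → [1, 69]
MOD     → [1]
NEG     → [-1]
DUP     → [-1, -1]
ADD     → [-2]
DUP     → [-2, -2]
SUB     → [0]
STORE 0 → []
PUSH 12 → [12]
STORE 0 → []
PUSH 10 → [10]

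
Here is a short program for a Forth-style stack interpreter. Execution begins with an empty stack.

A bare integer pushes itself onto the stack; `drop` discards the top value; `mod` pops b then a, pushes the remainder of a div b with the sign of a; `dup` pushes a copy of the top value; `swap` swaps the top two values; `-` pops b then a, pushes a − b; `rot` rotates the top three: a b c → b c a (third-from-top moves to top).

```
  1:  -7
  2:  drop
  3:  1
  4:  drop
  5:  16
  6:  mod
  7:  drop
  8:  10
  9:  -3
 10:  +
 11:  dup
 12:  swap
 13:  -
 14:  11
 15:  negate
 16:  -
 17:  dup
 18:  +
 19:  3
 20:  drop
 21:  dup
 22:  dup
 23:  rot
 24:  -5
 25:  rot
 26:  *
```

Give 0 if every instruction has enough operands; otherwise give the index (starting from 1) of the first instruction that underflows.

-7   : [-7]
drop : []
1    : [1]
drop : []
16   : [16]
mod  — needs 2 operands, stack has 1 → underflow

6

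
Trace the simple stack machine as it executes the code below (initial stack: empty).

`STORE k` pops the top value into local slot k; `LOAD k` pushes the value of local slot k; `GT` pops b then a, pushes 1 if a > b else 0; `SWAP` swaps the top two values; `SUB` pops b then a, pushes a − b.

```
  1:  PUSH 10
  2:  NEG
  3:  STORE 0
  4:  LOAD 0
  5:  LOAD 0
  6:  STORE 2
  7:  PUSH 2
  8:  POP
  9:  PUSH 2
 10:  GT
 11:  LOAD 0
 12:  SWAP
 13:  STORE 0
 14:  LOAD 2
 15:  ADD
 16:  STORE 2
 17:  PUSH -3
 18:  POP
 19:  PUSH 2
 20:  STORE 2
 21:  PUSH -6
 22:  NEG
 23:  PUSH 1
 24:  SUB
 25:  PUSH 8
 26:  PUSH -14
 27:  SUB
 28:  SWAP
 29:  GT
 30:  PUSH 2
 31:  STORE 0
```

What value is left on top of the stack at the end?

PUSH 10  -> 10
NEG      -> -10
STORE 0  -> (empty)
LOAD 0   -> -10
LOAD 0   -> -10 -10
STORE 2  -> -10
PUSH 2   -> -10 2
POP      -> -10
PUSH 2   -> -10 2
GT       -> 0
LOAD 0   -> 0 -10
SWAP     -> -10 0
STORE 0  -> -10
LOAD 2   -> -10 -10
ADD      -> -20
STORE 2  -> (empty)
PUSH -3  -> -3
POP      -> (empty)
PUSH 2   -> 2
STORE 2  -> (empty)
PUSH -6  -> -6
NEG      -> 6
PUSH 1   -> 6 1
SUB      -> 5
PUSH 8   -> 5 8
PUSH -14 -> 5 8 -14
SUB      -> 5 22
SWAP     -> 22 5
GT       -> 1
PUSH 2   -> 1 2
STORE 0  -> 1

1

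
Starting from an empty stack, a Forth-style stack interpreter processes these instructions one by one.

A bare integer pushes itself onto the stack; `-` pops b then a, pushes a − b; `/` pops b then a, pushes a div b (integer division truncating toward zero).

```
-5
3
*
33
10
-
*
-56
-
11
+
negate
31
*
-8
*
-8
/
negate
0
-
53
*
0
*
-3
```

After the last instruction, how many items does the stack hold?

2

-5     → [-5]
3      → [-5, 3]
*      → [-15]
33     → [-15, 33]
10     → [-15, 33, 10]
-      → [-15, 23]
*      → [-345]
-56    → [-345, -56]
-      → [-289]
11     → [-289, 11]
+      → [-278]
negate → [278]
31     → [278, 31]
*      → [8618]
-8     → [8618, -8]
*      → [-68944]
-8     → [-68944, -8]
/      → [8618]
negate → [-8618]
0      → [-8618, 0]
-      → [-8618]
53     → [-8618, 53]
*      → [-456754]
0      → [-456754, 0]
*      → [0]
-3     → [0, -3]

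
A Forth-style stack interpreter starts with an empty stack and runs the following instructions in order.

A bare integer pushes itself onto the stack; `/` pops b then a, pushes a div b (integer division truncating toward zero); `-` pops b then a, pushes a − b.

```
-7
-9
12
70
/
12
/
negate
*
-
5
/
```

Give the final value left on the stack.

-1

-7     → [-7]
-9     → [-7, -9]
12     → [-7, -9, 12]
70     → [-7, -9, 12, 70]
/      → [-7, -9, 0]
12     → [-7, -9, 0, 12]
/      → [-7, -9, 0]
negate → [-7, -9, 0]
*      → [-7, 0]
-      → [-7]
5      → [-7, 5]
/      → [-1]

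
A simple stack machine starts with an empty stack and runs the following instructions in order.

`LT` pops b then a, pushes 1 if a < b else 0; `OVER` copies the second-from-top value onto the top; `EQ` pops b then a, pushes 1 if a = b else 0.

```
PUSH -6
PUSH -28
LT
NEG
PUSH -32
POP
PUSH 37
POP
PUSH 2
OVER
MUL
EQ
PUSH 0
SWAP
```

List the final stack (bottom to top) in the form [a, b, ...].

PUSH -6  -> -6
PUSH -28 -> -6 -28
LT       -> 0
NEG      -> 0
PUSH -32 -> 0 -32
POP      -> 0
PUSH 37  -> 0 37
POP      -> 0
PUSH 2   -> 0 2
OVER     -> 0 2 0
MUL      -> 0 0
EQ       -> 1
PUSH 0   -> 1 0
SWAP     -> 0 1

[0, 1]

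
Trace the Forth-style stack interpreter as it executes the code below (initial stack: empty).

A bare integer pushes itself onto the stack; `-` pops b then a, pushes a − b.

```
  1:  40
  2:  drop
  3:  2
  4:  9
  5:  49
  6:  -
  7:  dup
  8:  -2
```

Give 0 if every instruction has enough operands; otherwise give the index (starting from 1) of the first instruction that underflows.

40   : 40
drop : (empty)
2    : 2
9    : 2 9
49   : 2 9 49
-    : 2 -40
dup  : 2 -40 -40
-2   : 2 -40 -40 -2

0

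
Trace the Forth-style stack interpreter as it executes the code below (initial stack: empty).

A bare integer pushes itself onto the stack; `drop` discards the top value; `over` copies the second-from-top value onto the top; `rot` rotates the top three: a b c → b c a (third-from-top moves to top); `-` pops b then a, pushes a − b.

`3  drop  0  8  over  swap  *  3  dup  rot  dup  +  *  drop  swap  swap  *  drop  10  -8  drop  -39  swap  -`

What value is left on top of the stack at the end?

-49

3     3
drop  (empty)
0     0
8     0 8
over  0 8 0
swap  0 0 8
*     0 0
3     0 0 3
dup   0 0 3 3
rot   0 3 3 0
dup   0 3 3 0 0
+     0 3 3 0
*     0 3 0
drop  0 3
swap  3 0
swap  0 3
*     0
drop  (empty)
10    10
-8    10 -8
drop  10
-39   10 -39
swap  -39 10
-     -49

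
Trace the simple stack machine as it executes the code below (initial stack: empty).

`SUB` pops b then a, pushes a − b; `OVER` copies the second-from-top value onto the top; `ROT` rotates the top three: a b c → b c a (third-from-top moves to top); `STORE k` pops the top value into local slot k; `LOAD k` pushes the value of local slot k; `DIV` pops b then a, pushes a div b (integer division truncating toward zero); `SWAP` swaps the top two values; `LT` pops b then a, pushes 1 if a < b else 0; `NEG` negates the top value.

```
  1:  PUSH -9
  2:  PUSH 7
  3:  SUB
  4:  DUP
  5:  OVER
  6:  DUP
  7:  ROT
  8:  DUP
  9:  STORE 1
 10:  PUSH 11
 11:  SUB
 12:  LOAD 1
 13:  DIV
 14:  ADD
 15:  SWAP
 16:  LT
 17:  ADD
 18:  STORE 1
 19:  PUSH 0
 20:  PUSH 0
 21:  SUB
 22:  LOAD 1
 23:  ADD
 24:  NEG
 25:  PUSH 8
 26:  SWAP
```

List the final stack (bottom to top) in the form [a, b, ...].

PUSH -9 → -9
PUSH 7  → -9 7
SUB     → -16
DUP     → -16 -16
OVER    → -16 -16 -16
DUP     → -16 -16 -16 -16
ROT     → -16 -16 -16 -16
DUP     → -16 -16 -16 -16 -16
STORE 1 → -16 -16 -16 -16
PUSH 11 → -16 -16 -16 -16 11
SUB     → -16 -16 -16 -27
LOAD 1  → -16 -16 -16 -27 -16
DIV     → -16 -16 -16 1
ADD     → -16 -16 -15
SWAP    → -16 -15 -16
LT      → -16 0
ADD     → -16
STORE 1 → (empty)
PUSH 0  → 0
PUSH 0  → 0 0
SUB     → 0
LOAD 1  → 0 -16
ADD     → -16
NEG     → 16
PUSH 8  → 16 8
SWAP    → 8 16

[8, 16]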